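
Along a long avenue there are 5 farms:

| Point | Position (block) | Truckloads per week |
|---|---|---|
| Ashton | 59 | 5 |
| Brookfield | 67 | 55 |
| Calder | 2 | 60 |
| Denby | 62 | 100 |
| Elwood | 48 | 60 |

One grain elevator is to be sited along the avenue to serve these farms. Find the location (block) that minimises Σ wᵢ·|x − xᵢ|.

x = 62

For a sum of weighted absolute distances on a line, the optimum is the weighted median (not the mean). Total weight W = 280; half-weight = 140.
Sort by position and accumulate weight:
  block 2 (Calder, w=60) → cum 60
  block 48 (Elwood, w=60) → cum 120
  block 59 (Ashton, w=5) → cum 125
  block 62 (Denby, w=100) → cum 225  ≥ 140 → median here
  block 67 (Brookfield, w=55) → cum 280
Optimal location: block 62.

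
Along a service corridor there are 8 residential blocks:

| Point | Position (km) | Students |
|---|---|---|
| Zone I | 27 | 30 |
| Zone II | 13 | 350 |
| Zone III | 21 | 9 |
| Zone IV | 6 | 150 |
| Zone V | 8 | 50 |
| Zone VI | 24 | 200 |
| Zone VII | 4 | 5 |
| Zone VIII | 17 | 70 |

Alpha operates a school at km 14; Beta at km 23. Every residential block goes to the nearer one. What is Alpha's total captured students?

The indifferent point is the midpoint (14+23)/2 = 18.5; residential blocks left of it (closer to Alpha at 14) go to Alpha, those right go to Beta.
  Zone VII at 4 (w=5) → Alpha
  Zone IV at 6 (w=150) → Alpha
  Zone V at 8 (w=50) → Alpha
  Zone II at 13 (w=350) → Alpha
  Zone VIII at 17 (w=70) → Alpha
  Zone III at 21 (w=9) → Beta
  Zone VI at 24 (w=200) → Beta
  Zone I at 27 (w=30) → Beta
Alpha captures 625; Beta captures 239.

625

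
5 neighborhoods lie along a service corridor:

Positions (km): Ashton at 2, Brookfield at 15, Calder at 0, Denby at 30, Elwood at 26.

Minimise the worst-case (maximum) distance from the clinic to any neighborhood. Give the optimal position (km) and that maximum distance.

The 1-center on a line is the midpoint of the two extreme points: leftmost at 0, rightmost at 30.
Optimal location = (0 + 30)/2 = 15; maximum distance = (30 − 0)/2 = 15.

location 15, max distance 15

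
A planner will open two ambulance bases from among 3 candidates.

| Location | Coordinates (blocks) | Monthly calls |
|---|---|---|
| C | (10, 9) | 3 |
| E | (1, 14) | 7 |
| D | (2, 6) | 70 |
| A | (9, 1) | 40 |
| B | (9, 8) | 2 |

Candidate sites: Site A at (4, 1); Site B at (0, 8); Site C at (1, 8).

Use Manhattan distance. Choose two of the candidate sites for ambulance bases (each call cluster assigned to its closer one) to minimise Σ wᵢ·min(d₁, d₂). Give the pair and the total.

Evaluate every pair (each demand assigned to the nearer of the two):
  {Site A, Site C}: total = 498
  {Site A, Site B}: total = 580
  {Site B, Site C}: total = 898
Best pair: {Site A, Site C} with total 498.

{Site A, Site C}, total 498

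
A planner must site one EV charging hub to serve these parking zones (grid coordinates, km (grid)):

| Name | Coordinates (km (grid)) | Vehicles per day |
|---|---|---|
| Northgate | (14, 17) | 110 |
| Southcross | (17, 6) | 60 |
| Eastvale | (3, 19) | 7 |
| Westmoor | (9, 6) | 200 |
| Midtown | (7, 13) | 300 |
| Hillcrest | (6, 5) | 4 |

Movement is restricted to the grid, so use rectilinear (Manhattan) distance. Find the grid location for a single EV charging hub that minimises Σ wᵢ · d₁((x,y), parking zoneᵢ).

Manhattan distance separates: Σwᵢ(|x−xᵢ|+|y−yᵢ|) = Σwᵢ|x−xᵢ| + Σwᵢ|y−yᵢ|, so x and y are optimised independently as 1-D weighted medians.
Total weight W = 681; half = 340.5.
x-coordinate, sorted with cumulative weight:
  x=3 (Eastvale, w=7) cum 7
  x=6 (Hillcrest, w=4) cum 11
  x=7 (Midtown, w=300) cum 311
  x=9 (Westmoor, w=200) cum 511  ← median
  x=14 (Northgate, w=110) cum 621
  x=17 (Southcross, w=60) cum 681
⇒ x* = 9
y-coordinate, sorted with cumulative weight:
  y=5 (Hillcrest, w=4) cum 4
  y=6 (Southcross, w=60) cum 64
  y=6 (Westmoor, w=200) cum 264
  y=13 (Midtown, w=300) cum 564  ← median
  y=17 (Northgate, w=110) cum 674
  y=19 (Eastvale, w=7) cum 681
⇒ y* = 13

(9, 13)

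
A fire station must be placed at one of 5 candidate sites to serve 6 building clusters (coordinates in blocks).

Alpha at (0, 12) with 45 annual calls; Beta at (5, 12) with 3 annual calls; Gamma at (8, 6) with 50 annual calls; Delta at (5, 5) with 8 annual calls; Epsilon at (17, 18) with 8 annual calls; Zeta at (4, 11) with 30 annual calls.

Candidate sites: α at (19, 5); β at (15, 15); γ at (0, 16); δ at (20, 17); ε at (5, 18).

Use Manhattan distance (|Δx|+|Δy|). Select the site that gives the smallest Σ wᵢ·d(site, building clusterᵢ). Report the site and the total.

Total weighted distance at each candidate:
  α (19, 5): total = 2695
  β (15, 15): total = 2299
  γ (0, 16): total = 1657
  δ (20, 17): total = 3243
  ε (5, 18): total = 1703
Minimum is at γ with total 1657 blocks.

γ, total 1657 blocks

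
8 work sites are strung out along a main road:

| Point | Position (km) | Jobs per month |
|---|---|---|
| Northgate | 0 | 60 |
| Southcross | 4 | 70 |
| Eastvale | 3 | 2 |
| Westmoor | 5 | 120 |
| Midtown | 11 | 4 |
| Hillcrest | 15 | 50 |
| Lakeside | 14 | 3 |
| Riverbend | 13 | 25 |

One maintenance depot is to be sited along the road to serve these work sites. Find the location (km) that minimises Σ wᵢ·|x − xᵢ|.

For a sum of weighted absolute distances on a line, the optimum is the weighted median (not the mean). Total weight W = 334; half-weight = 167.
Sort by position and accumulate weight:
  km 0 (Northgate, w=60) → cum 60
  km 3 (Eastvale, w=2) → cum 62
  km 4 (Southcross, w=70) → cum 132
  km 5 (Westmoor, w=120) → cum 252  ≥ 167 → median here
  km 11 (Midtown, w=4) → cum 256
  km 13 (Riverbend, w=25) → cum 281
  km 14 (Lakeside, w=3) → cum 284
  km 15 (Hillcrest, w=50) → cum 334
Optimal location: km 5.

x = 5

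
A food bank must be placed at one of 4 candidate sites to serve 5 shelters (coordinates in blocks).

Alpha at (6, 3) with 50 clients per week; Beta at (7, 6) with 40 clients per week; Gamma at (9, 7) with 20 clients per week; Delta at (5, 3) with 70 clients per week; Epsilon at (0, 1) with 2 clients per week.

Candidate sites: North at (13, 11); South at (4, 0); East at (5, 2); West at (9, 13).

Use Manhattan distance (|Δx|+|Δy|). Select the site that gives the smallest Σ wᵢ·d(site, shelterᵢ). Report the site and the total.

Total weighted distance at each candidate:
  North (13, 11): total = 2516
  South (4, 0): total = 1140
  East (5, 2): total = 602
  West (9, 13): total = 2152
Minimum is at East with total 602 blocks.

East, total 602 blocks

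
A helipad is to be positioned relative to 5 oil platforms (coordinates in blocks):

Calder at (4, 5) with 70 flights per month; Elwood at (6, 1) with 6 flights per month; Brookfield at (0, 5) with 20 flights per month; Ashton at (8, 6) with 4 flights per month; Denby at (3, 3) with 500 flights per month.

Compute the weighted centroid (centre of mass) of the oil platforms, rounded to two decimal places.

The minimiser of Σwᵢ‖p−pᵢ‖² is the weighted centroid p* = (Σwᵢpᵢ)/(Σwᵢ).
Σwᵢ = 600.
Σwᵢxᵢ = 70·4 + 6·6 + 20·0 + 4·8 + 500·3 = 1848.
Σwᵢyᵢ = 70·5 + 6·1 + 20·5 + 4·6 + 500·3 = 1980.
x* = 1848/600 = 3.08, y* = 1980/600 = 3.30.

(3.08, 3.30)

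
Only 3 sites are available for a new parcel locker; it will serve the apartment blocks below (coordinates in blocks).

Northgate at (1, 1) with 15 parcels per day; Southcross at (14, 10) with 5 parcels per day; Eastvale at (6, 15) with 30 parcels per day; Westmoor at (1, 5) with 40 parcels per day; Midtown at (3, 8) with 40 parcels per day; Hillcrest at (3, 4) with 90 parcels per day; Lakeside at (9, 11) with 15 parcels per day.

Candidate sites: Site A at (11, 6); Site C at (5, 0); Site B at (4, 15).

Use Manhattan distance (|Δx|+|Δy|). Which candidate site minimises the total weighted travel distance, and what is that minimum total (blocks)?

Site C, total 2175 blocks

Total weighted distance at each candidate:
  Site A (11, 6): total = 2525
  Site C (5, 0): total = 2175
  Site B (4, 15): total = 2445
Minimum is at Site C with total 2175 blocks.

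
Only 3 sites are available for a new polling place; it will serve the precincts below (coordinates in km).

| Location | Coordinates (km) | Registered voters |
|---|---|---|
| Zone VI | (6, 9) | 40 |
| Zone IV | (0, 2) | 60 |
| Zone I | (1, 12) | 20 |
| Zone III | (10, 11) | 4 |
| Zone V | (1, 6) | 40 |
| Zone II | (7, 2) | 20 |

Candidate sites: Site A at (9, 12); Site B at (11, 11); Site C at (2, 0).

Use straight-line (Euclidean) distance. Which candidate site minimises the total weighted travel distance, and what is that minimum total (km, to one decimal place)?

Total weighted distance at each candidate:
  Site A (9, 12): total = 1746.5
  Site B (11, 11): total = 1917.4
  Site C (2, 0): total = 1209.9
Minimum is at Site C with total 1209.9 km.

Site C, total 1209.9 km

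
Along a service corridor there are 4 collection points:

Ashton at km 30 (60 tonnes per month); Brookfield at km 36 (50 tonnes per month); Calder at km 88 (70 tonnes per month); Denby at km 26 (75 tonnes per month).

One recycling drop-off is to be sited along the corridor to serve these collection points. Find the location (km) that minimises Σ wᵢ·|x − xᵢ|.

x = 30

For a sum of weighted absolute distances on a line, the optimum is the weighted median (not the mean). Total weight W = 255; half-weight = 127.5.
Sort by position and accumulate weight:
  km 26 (Denby, w=75) → cum 75
  km 30 (Ashton, w=60) → cum 135  ≥ 127.5 → median here
  km 36 (Brookfield, w=50) → cum 185
  km 88 (Calder, w=70) → cum 255
Optimal location: km 30.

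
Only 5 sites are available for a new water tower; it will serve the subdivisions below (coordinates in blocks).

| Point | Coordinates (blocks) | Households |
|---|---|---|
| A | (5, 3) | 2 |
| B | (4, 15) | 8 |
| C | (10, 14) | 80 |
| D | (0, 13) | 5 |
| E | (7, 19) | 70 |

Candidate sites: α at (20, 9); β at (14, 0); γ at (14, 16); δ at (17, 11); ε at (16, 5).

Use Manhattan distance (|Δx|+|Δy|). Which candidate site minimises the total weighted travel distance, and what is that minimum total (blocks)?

γ, total 1397 blocks

Total weighted distance at each candidate:
  α (20, 9): total = 3148
  β (14, 0): total = 3619
  γ (14, 16): total = 1397
  δ (17, 11): total = 2331
  ε (16, 5): total = 3132
Minimum is at γ with total 1397 blocks.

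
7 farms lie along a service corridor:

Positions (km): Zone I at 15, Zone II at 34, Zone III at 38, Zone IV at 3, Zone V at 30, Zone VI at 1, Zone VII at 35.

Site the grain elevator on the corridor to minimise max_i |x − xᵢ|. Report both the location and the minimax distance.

location 19.5, max distance 18.5

The 1-center on a line is the midpoint of the two extreme points: leftmost at 1, rightmost at 38.
Optimal location = (1 + 38)/2 = 19.5; maximum distance = (38 − 1)/2 = 18.5.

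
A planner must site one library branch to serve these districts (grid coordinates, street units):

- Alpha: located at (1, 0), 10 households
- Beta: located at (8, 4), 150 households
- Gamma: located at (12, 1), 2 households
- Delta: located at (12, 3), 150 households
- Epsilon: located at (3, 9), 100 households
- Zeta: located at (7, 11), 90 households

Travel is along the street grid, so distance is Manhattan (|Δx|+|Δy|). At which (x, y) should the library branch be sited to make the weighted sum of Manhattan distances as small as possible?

(8, 4)

Manhattan distance separates: Σwᵢ(|x−xᵢ|+|y−yᵢ|) = Σwᵢ|x−xᵢ| + Σwᵢ|y−yᵢ|, so x and y are optimised independently as 1-D weighted medians.
Total weight W = 502; half = 251.
x-coordinate, sorted with cumulative weight:
  x=1 (Alpha, w=10) cum 10
  x=3 (Epsilon, w=100) cum 110
  x=7 (Zeta, w=90) cum 200
  x=8 (Beta, w=150) cum 350  ← median
  x=12 (Gamma, w=2) cum 352
  x=12 (Delta, w=150) cum 502
⇒ x* = 8
y-coordinate, sorted with cumulative weight:
  y=0 (Alpha, w=10) cum 10
  y=1 (Gamma, w=2) cum 12
  y=3 (Delta, w=150) cum 162
  y=4 (Beta, w=150) cum 312  ← median
  y=9 (Epsilon, w=100) cum 412
  y=11 (Zeta, w=90) cum 502
⇒ y* = 4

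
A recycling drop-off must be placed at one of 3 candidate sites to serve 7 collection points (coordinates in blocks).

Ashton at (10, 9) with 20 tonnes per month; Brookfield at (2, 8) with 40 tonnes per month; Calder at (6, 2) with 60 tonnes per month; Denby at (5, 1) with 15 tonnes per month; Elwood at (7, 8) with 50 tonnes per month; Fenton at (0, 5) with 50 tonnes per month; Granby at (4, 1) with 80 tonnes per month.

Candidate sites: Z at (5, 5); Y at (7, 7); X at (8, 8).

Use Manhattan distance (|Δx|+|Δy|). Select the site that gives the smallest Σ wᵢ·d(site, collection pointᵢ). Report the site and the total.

Z, total 1620 blocks

Total weighted distance at each candidate:
  Z (5, 5): total = 1620
  Y (7, 7): total = 2040
  X (8, 8): total = 2410
Minimum is at Z with total 1620 blocks.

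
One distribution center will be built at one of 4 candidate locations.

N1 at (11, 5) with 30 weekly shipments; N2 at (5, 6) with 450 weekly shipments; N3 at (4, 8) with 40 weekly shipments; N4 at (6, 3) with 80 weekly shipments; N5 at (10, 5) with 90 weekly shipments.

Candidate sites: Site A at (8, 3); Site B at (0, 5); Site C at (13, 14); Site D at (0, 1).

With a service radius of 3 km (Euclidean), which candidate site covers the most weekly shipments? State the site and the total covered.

Coverage radius r = 3 km; a point is covered iff (Δx)²+(Δy)² ≤ 3² = 9.
  Site A (8, 3): covers {N4, N5} → 170
  Site B (0, 5): covers {none} → 0
  Site C (13, 14): covers {none} → 0
  Site D (0, 1): covers {none} → 0
Maximum coverage at Site A: 170 weekly shipments.

Site A, covering 170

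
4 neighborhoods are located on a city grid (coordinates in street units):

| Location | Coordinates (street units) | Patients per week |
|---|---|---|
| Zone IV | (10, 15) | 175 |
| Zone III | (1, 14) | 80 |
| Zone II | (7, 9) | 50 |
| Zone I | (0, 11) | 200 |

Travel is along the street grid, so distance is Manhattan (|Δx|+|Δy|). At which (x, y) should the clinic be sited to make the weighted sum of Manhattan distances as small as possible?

(1, 14)

Manhattan distance separates: Σwᵢ(|x−xᵢ|+|y−yᵢ|) = Σwᵢ|x−xᵢ| + Σwᵢ|y−yᵢ|, so x and y are optimised independently as 1-D weighted medians.
Total weight W = 505; half = 252.5.
x-coordinate, sorted with cumulative weight:
  x=0 (Zone I, w=200) cum 200
  x=1 (Zone III, w=80) cum 280  ← median
  x=7 (Zone II, w=50) cum 330
  x=10 (Zone IV, w=175) cum 505
⇒ x* = 1
y-coordinate, sorted with cumulative weight:
  y=9 (Zone II, w=50) cum 50
  y=11 (Zone I, w=200) cum 250
  y=14 (Zone III, w=80) cum 330  ← median
  y=15 (Zone IV, w=175) cum 505
⇒ y* = 14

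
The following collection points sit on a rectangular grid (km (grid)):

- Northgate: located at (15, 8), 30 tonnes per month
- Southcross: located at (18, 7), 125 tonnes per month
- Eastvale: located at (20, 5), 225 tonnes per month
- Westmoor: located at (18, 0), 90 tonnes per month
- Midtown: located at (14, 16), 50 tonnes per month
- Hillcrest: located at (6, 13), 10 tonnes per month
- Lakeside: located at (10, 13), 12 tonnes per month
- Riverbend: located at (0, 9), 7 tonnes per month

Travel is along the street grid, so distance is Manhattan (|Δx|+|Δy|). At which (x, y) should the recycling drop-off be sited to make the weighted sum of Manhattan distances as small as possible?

(18, 5)

Manhattan distance separates: Σwᵢ(|x−xᵢ|+|y−yᵢ|) = Σwᵢ|x−xᵢ| + Σwᵢ|y−yᵢ|, so x and y are optimised independently as 1-D weighted medians.
Total weight W = 549; half = 274.5.
x-coordinate, sorted with cumulative weight:
  x=0 (Riverbend, w=7) cum 7
  x=6 (Hillcrest, w=10) cum 17
  x=10 (Lakeside, w=12) cum 29
  x=14 (Midtown, w=50) cum 79
  x=15 (Northgate, w=30) cum 109
  x=18 (Southcross, w=125) cum 234
  x=18 (Westmoor, w=90) cum 324  ← median
  x=20 (Eastvale, w=225) cum 549
⇒ x* = 18
y-coordinate, sorted with cumulative weight:
  y=0 (Westmoor, w=90) cum 90
  y=5 (Eastvale, w=225) cum 315  ← median
  y=7 (Southcross, w=125) cum 440
  y=8 (Northgate, w=30) cum 470
  y=9 (Riverbend, w=7) cum 477
  y=13 (Hillcrest, w=10) cum 487
  y=13 (Lakeside, w=12) cum 499
  y=16 (Midtown, w=50) cum 549
⇒ y* = 5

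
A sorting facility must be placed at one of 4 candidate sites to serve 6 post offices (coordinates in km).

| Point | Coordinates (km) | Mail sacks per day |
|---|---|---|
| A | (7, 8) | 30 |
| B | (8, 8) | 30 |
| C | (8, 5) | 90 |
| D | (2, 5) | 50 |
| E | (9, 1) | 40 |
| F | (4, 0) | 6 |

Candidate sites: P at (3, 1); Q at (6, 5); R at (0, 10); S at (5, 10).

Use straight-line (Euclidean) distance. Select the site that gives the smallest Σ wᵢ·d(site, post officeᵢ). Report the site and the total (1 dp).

Total weighted distance at each candidate:
  P (3, 1): total = 1530.9
  Q (6, 5): total = 815.3
  R (0, 10): total = 2157.8
  S (5, 10): total = 1463.6
Minimum is at Q with total 815.3 km.

Q, total 815.3 km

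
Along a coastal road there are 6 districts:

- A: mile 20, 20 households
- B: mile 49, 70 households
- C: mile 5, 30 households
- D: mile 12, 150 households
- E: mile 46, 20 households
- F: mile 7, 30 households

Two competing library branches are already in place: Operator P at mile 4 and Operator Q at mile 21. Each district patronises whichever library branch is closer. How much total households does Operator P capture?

The indifferent point is the midpoint (4+21)/2 = 12.5; districts left of it (closer to Operator P at 4) go to Operator P, those right go to Operator Q.
  C at 5 (w=30) → Operator P
  F at 7 (w=30) → Operator P
  D at 12 (w=150) → Operator P
  A at 20 (w=20) → Operator Q
  E at 46 (w=20) → Operator Q
  B at 49 (w=70) → Operator Q
Operator P captures 210; Operator Q captures 110.

210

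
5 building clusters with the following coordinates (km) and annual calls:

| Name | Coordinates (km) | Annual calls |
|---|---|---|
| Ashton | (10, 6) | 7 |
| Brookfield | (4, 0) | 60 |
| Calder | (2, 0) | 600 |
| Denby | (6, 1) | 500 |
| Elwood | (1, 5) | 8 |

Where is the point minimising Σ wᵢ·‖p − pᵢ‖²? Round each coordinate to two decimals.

The minimiser of Σwᵢ‖p−pᵢ‖² is the weighted centroid p* = (Σwᵢpᵢ)/(Σwᵢ).
Σwᵢ = 1175.
Σwᵢxᵢ = 7·10 + 60·4 + 600·2 + 500·6 + 8·1 = 4518.
Σwᵢyᵢ = 7·6 + 60·0 + 600·0 + 500·1 + 8·5 = 582.
x* = 4518/1175 = 3.85, y* = 582/1175 = 0.50.

(3.85, 0.50)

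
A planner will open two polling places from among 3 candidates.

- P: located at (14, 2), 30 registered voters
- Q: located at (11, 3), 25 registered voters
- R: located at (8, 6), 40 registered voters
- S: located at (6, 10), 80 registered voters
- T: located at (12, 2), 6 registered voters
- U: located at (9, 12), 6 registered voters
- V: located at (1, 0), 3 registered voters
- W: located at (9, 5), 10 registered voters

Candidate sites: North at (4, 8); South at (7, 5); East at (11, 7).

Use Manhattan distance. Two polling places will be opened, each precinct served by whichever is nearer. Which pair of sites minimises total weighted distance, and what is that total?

{North, East}, total 971

Evaluate every pair (each demand assigned to the nearer of the two):
  {North, East}: total = 971
  {North, South}: total = 1005
  {South, East}: total = 1031
Best pair: {North, East} with total 971.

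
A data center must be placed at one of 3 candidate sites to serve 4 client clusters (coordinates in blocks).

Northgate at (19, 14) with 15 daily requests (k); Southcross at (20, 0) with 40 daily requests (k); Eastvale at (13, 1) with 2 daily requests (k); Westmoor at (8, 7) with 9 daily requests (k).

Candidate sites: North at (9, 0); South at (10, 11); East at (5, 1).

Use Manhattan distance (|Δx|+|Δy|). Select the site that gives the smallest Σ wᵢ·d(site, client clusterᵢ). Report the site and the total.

Total weighted distance at each candidate:
  North (9, 0): total = 882
  South (10, 11): total = 1100
  East (5, 1): total = 1142
Minimum is at North with total 882 blocks.

North, total 882 blocks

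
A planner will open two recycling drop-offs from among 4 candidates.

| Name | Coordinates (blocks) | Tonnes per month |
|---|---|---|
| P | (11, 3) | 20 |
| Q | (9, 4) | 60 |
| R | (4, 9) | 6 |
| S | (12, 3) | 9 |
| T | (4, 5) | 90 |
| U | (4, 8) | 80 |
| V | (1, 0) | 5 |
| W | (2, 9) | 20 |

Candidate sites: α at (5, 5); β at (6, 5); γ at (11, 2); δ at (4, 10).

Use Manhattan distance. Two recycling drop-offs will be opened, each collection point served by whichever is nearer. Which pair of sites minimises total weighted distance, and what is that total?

Evaluate every pair (each demand assigned to the nearer of the two):
  {α, δ}: total = 902
  {α, γ}: total = 903
  {β, δ}: total = 908
  {γ, δ}: total = 1014
  {α, β}: total = 1077
  {β, γ}: total = 1104
Best pair: {α, δ} with total 902.

{α, δ}, total 902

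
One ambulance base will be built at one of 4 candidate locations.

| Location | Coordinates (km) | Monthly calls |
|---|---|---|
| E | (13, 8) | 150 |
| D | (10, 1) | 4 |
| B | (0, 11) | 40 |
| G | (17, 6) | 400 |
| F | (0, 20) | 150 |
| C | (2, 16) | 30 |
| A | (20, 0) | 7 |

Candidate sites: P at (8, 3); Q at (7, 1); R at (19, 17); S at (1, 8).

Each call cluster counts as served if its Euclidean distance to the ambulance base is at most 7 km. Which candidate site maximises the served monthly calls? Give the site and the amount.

Coverage radius r = 7 km; a point is covered iff (Δx)²+(Δy)² ≤ 7² = 49.
  P (8, 3): covers {D} → 4
  Q (7, 1): covers {D} → 4
  R (19, 17): covers {none} → 0
  S (1, 8): covers {B} → 40
Maximum coverage at S: 40 monthly calls.

S, covering 40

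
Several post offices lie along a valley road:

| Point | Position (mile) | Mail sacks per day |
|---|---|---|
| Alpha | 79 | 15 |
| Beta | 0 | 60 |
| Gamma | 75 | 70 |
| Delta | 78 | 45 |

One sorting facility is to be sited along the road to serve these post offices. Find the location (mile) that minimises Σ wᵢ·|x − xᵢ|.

x = 75

For a sum of weighted absolute distances on a line, the optimum is the weighted median (not the mean). Total weight W = 190; half-weight = 95.
Sort by position and accumulate weight:
  mile 0 (Beta, w=60) → cum 60
  mile 75 (Gamma, w=70) → cum 130  ≥ 95 → median here
  mile 78 (Delta, w=45) → cum 175
  mile 79 (Alpha, w=15) → cum 190
Optimal location: mile 75.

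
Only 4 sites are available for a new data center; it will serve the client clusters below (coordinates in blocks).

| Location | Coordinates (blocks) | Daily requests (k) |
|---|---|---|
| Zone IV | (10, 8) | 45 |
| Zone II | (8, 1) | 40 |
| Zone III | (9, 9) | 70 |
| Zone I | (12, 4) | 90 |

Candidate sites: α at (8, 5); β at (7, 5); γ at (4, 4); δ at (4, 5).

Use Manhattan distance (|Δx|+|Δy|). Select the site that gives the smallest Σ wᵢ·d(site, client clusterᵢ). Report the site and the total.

α, total 1185 blocks

Total weighted distance at each candidate:
  α (8, 5): total = 1185
  β (7, 5): total = 1430
  γ (4, 4): total = 2150
  δ (4, 5): total = 2165
Minimum is at α with total 1185 blocks.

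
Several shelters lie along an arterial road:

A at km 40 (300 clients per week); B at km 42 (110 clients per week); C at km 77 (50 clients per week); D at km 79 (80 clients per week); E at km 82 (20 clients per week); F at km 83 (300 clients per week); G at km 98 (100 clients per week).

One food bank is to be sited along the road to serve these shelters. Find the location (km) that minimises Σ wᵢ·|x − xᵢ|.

For a sum of weighted absolute distances on a line, the optimum is the weighted median (not the mean). Total weight W = 960; half-weight = 480.
Sort by position and accumulate weight:
  km 40 (A, w=300) → cum 300
  km 42 (B, w=110) → cum 410
  km 77 (C, w=50) → cum 460
  km 79 (D, w=80) → cum 540  ≥ 480 → median here
  km 82 (E, w=20) → cum 560
  km 83 (F, w=300) → cum 860
  km 98 (G, w=100) → cum 960
Optimal location: km 79.

x = 79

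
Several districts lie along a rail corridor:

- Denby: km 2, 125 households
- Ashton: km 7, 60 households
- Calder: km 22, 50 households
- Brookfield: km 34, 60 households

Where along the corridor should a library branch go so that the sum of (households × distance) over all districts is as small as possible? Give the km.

x = 7

For a sum of weighted absolute distances on a line, the optimum is the weighted median (not the mean). Total weight W = 295; half-weight = 147.5.
Sort by position and accumulate weight:
  km 2 (Denby, w=125) → cum 125
  km 7 (Ashton, w=60) → cum 185  ≥ 147.5 → median here
  km 22 (Calder, w=50) → cum 235
  km 34 (Brookfield, w=60) → cum 295
Optimal location: km 7.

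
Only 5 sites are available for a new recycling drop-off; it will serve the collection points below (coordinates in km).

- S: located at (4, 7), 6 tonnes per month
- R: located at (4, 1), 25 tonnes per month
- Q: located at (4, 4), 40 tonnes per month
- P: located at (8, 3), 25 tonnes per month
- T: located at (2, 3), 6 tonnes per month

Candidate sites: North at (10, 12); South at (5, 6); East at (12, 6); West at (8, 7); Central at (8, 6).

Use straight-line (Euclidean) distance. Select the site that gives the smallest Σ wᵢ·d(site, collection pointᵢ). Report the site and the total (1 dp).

South, total 356.9 km

Total weighted distance at each candidate:
  North (10, 12): total = 1062.8
  South (5, 6): total = 356.9
  East (12, 6): total = 801.7
  West (8, 7): total = 547.5
  Central (8, 6): total = 479.0
Minimum is at South with total 356.9 km.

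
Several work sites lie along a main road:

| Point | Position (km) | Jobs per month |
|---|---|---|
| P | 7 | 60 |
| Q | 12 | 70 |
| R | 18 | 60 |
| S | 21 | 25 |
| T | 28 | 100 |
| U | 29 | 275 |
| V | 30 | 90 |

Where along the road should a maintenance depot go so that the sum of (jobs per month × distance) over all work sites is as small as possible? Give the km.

x = 29

For a sum of weighted absolute distances on a line, the optimum is the weighted median (not the mean). Total weight W = 680; half-weight = 340.
Sort by position and accumulate weight:
  km 7 (P, w=60) → cum 60
  km 12 (Q, w=70) → cum 130
  km 18 (R, w=60) → cum 190
  km 21 (S, w=25) → cum 215
  km 28 (T, w=100) → cum 315
  km 29 (U, w=275) → cum 590  ≥ 340 → median here
  km 30 (V, w=90) → cum 680
Optimal location: km 29.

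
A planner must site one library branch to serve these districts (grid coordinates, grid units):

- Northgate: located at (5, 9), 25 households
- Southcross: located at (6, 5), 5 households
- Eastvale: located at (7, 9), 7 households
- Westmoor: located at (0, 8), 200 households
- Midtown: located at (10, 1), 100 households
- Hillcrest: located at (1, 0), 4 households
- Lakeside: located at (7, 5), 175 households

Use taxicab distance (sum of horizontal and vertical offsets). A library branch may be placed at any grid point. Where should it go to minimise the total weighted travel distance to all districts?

Manhattan distance separates: Σwᵢ(|x−xᵢ|+|y−yᵢ|) = Σwᵢ|x−xᵢ| + Σwᵢ|y−yᵢ|, so x and y are optimised independently as 1-D weighted medians.
Total weight W = 516; half = 258.
x-coordinate, sorted with cumulative weight:
  x=0 (Westmoor, w=200) cum 200
  x=1 (Hillcrest, w=4) cum 204
  x=5 (Northgate, w=25) cum 229
  x=6 (Southcross, w=5) cum 234
  x=7 (Eastvale, w=7) cum 241
  x=7 (Lakeside, w=175) cum 416  ← median
  x=10 (Midtown, w=100) cum 516
⇒ x* = 7
y-coordinate, sorted with cumulative weight:
  y=0 (Hillcrest, w=4) cum 4
  y=1 (Midtown, w=100) cum 104
  y=5 (Southcross, w=5) cum 109
  y=5 (Lakeside, w=175) cum 284  ← median
  y=8 (Westmoor, w=200) cum 484
  y=9 (Northgate, w=25) cum 509
  y=9 (Eastvale, w=7) cum 516
⇒ y* = 5

(7, 5)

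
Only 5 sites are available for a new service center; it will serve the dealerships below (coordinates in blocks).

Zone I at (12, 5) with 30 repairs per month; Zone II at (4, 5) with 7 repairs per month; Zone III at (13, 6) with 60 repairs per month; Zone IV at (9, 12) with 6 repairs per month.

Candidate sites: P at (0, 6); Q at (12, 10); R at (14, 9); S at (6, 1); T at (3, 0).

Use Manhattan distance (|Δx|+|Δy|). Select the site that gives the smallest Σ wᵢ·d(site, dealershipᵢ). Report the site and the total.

Total weighted distance at each candidate:
  P (0, 6): total = 1295
  Q (12, 10): total = 571
  R (14, 9): total = 566
  S (6, 1): total = 1146
  T (3, 0): total = 1530
Minimum is at R with total 566 blocks.

R, total 566 blocks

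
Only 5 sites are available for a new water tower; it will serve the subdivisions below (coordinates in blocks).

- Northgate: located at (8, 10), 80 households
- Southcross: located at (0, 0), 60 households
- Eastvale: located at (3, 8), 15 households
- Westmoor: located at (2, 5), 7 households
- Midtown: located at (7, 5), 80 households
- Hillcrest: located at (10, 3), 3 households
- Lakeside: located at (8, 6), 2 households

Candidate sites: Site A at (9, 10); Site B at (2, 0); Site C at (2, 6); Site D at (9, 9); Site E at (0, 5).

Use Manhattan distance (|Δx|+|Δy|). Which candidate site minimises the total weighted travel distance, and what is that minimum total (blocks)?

Total weighted distance at each candidate:
  Site A (9, 10): total = 2018
  Site B (2, 0): total = 2427
  Site C (2, 6): total = 1857
  Site D (9, 9): total = 1931
  Site E (0, 5): total = 2058
Minimum is at Site C with total 1857 blocks.

Site C, total 1857 blocks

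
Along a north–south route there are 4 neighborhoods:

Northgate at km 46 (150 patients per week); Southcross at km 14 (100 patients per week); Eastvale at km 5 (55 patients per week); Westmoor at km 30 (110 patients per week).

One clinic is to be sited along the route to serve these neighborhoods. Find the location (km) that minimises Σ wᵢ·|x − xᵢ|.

For a sum of weighted absolute distances on a line, the optimum is the weighted median (not the mean). Total weight W = 415; half-weight = 207.5.
Sort by position and accumulate weight:
  km 5 (Eastvale, w=55) → cum 55
  km 14 (Southcross, w=100) → cum 155
  km 30 (Westmoor, w=110) → cum 265  ≥ 207.5 → median here
  km 46 (Northgate, w=150) → cum 415
Optimal location: km 30.

x = 30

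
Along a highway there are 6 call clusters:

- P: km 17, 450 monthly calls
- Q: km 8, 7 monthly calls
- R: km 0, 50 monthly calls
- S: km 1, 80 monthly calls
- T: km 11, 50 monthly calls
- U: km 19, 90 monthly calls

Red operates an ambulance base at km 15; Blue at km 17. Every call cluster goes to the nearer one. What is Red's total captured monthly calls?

187

The indifferent point is the midpoint (15+17)/2 = 16; call clusters left of it (closer to Red at 15) go to Red, those right go to Blue.
  R at 0 (w=50) → Red
  S at 1 (w=80) → Red
  Q at 8 (w=7) → Red
  T at 11 (w=50) → Red
  P at 17 (w=450) → Blue
  U at 19 (w=90) → Blue
Red captures 187; Blue captures 540.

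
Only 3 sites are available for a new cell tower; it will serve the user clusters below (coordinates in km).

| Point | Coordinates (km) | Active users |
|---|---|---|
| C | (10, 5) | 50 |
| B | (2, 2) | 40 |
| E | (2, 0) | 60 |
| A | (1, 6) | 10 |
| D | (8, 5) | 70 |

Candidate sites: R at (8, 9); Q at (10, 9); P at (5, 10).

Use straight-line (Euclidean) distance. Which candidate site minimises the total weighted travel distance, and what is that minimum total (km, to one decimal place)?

R, total 1597.5 km

Total weighted distance at each candidate:
  R (8, 9): total = 1597.5
  Q (10, 9): total = 1755.6
  P (5, 10): total = 1786.5
Minimum is at R with total 1597.5 km.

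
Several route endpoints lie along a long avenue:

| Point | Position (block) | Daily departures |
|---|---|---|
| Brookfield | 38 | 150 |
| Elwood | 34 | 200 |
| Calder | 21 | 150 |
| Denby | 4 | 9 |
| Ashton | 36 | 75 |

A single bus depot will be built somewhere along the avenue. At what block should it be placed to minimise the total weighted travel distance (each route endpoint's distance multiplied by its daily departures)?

x = 34

For a sum of weighted absolute distances on a line, the optimum is the weighted median (not the mean). Total weight W = 584; half-weight = 292.
Sort by position and accumulate weight:
  block 4 (Denby, w=9) → cum 9
  block 21 (Calder, w=150) → cum 159
  block 34 (Elwood, w=200) → cum 359  ≥ 292 → median here
  block 36 (Ashton, w=75) → cum 434
  block 38 (Brookfield, w=150) → cum 584
Optimal location: block 34.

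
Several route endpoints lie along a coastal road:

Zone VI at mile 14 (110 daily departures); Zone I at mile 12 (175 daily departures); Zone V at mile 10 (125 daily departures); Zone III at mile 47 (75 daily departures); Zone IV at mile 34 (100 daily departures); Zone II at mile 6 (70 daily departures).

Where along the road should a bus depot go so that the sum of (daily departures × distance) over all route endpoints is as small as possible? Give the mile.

x = 12

For a sum of weighted absolute distances on a line, the optimum is the weighted median (not the mean). Total weight W = 655; half-weight = 327.5.
Sort by position and accumulate weight:
  mile 6 (Zone II, w=70) → cum 70
  mile 10 (Zone V, w=125) → cum 195
  mile 12 (Zone I, w=175) → cum 370  ≥ 327.5 → median here
  mile 14 (Zone VI, w=110) → cum 480
  mile 34 (Zone IV, w=100) → cum 580
  mile 47 (Zone III, w=75) → cum 655
Optimal location: mile 12.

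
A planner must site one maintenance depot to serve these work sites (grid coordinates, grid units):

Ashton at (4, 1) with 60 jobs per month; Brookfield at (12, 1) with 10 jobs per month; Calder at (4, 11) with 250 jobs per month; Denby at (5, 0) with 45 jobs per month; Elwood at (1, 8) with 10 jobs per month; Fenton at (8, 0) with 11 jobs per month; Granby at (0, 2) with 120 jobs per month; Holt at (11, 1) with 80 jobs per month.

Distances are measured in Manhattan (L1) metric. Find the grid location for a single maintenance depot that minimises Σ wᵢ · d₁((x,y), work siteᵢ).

Manhattan distance separates: Σwᵢ(|x−xᵢ|+|y−yᵢ|) = Σwᵢ|x−xᵢ| + Σwᵢ|y−yᵢ|, so x and y are optimised independently as 1-D weighted medians.
Total weight W = 586; half = 293.
x-coordinate, sorted with cumulative weight:
  x=0 (Granby, w=120) cum 120
  x=1 (Elwood, w=10) cum 130
  x=4 (Ashton, w=60) cum 190
  x=4 (Calder, w=250) cum 440  ← median
  x=5 (Denby, w=45) cum 485
  x=8 (Fenton, w=11) cum 496
  x=11 (Holt, w=80) cum 576
  x=12 (Brookfield, w=10) cum 586
⇒ x* = 4
y-coordinate, sorted with cumulative weight:
  y=0 (Denby, w=45) cum 45
  y=0 (Fenton, w=11) cum 56
  y=1 (Ashton, w=60) cum 116
  y=1 (Brookfield, w=10) cum 126
  y=1 (Holt, w=80) cum 206
  y=2 (Granby, w=120) cum 326  ← median
  y=8 (Elwood, w=10) cum 336
  y=11 (Calder, w=250) cum 586
⇒ y* = 2

(4, 2)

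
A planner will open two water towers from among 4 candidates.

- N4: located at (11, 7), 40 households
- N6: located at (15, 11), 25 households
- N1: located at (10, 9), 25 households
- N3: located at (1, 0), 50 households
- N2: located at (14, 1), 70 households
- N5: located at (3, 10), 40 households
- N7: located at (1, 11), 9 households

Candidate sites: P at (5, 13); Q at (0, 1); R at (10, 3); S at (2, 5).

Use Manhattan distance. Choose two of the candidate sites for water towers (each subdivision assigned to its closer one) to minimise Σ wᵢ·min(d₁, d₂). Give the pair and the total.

{R, S}, total 1698

Evaluate every pair (each demand assigned to the nearer of the two):
  {R, S}: total = 1698
  {Q, R}: total = 1774
  {P, R}: total = 1924
  {P, Q}: total = 2339
  {Q, S}: total = 2598
  {P, S}: total = 2639
Best pair: {R, S} with total 1698.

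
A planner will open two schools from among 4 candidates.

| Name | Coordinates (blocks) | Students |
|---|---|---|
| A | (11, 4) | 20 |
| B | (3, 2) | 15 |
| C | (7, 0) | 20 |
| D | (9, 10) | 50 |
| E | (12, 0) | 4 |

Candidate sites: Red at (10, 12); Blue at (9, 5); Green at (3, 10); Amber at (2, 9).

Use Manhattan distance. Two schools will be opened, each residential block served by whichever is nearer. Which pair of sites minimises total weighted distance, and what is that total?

Evaluate every pair (each demand assigned to the nearer of the two):
  {Red, Blue}: total = 517
  {Blue, Green}: total = 602
  {Blue, Amber}: total = 602
  {Red, Green}: total = 786
  {Red, Amber}: total = 786
  {Green, Amber}: total = 1056
Best pair: {Red, Blue} with total 517.

{Red, Blue}, total 517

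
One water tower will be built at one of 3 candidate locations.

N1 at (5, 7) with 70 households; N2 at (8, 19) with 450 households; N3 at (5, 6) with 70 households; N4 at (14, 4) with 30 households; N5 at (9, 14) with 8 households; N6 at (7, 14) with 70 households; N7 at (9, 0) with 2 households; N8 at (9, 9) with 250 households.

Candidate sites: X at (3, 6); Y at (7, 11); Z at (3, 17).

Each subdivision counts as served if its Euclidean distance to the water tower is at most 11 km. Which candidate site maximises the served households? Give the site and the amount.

Y, covering 948

Coverage radius r = 11 km; a point is covered iff (Δx)²+(Δy)² ≤ 11² = 121.
  X (3, 6): covers {N1, N3, N5, N6, N7, N8} → 470
  Y (7, 11): covers {N1, N2, N3, N4, N5, N6, N8} → 948
  Z (3, 17): covers {N1, N2, N5, N6, N8} → 848
Maximum coverage at Y: 948 households.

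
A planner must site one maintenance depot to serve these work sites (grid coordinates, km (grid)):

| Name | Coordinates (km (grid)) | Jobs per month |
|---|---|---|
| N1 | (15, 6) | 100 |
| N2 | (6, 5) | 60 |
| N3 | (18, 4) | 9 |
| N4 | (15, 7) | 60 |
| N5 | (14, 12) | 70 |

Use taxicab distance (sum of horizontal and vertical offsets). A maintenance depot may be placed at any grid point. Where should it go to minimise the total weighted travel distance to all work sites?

(15, 6)

Manhattan distance separates: Σwᵢ(|x−xᵢ|+|y−yᵢ|) = Σwᵢ|x−xᵢ| + Σwᵢ|y−yᵢ|, so x and y are optimised independently as 1-D weighted medians.
Total weight W = 299; half = 149.5.
x-coordinate, sorted with cumulative weight:
  x=6 (N2, w=60) cum 60
  x=14 (N5, w=70) cum 130
  x=15 (N1, w=100) cum 230  ← median
  x=15 (N4, w=60) cum 290
  x=18 (N3, w=9) cum 299
⇒ x* = 15
y-coordinate, sorted with cumulative weight:
  y=4 (N3, w=9) cum 9
  y=5 (N2, w=60) cum 69
  y=6 (N1, w=100) cum 169  ← median
  y=7 (N4, w=60) cum 229
  y=12 (N5, w=70) cum 299
⇒ y* = 6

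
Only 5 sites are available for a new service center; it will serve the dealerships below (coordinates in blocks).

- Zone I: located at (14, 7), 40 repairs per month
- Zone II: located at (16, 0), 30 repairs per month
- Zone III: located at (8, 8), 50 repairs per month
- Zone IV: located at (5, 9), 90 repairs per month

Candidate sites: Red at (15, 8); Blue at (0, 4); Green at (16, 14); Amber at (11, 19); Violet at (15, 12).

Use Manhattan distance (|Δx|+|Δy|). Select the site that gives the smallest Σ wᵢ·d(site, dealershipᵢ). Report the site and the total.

Total weighted distance at each candidate:
  Red (15, 8): total = 1690
  Blue (0, 4): total = 2780
  Green (16, 14): total = 2920
  Amber (11, 19): total = 3460
  Violet (15, 12): total = 2350
Minimum is at Red with total 1690 blocks.

Red, total 1690 blocks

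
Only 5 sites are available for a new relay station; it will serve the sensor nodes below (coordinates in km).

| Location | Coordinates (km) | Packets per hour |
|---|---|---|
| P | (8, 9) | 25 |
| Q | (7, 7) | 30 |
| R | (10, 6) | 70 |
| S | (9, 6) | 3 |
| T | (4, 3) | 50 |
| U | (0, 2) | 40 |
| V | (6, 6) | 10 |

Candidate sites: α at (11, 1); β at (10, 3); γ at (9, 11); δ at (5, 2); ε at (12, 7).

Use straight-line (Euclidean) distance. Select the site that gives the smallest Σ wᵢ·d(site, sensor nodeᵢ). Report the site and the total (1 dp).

δ, total 1129.1 km

Total weighted distance at each candidate:
  α (11, 1): total = 1679.6
  β (10, 3): total = 1279.6
  γ (9, 11): total = 1601.1
  δ (5, 2): total = 1129.1
  ε (12, 7): total = 1455.9
Minimum is at δ with total 1129.1 km.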